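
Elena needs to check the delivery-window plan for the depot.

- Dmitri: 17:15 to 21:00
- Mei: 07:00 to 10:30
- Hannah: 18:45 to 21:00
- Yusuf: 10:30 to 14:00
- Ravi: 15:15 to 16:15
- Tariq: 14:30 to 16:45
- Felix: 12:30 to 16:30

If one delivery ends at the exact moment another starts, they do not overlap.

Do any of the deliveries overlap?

Sorted by start: Mei, Yusuf, Felix, Tariq, Ravi, Dmitri, Hannah.
Yusuf starts exactly when Mei ends (back-to-back, no overlap), so nothing later overlaps Mei either.
Felix starts before Yusuf ends → Yusuf and Felix overlap.
That's a conflict, so the schedule is not conflict-free.

Yes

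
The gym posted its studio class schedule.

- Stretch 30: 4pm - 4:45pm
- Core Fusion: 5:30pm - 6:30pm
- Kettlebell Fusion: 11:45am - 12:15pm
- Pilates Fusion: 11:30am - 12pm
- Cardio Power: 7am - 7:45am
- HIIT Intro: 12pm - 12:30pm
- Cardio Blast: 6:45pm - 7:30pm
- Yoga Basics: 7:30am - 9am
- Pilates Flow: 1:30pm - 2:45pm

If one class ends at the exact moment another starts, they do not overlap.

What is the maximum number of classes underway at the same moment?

2

Sweep the timeline, counting +1 at each start and −1 at each end (ends before starts at a tie):
7am start Cardio Power → 1
7:30am start Yoga Basics → 2
7:45am end Cardio Power → 1
9am end Yoga Basics → 0
11:30am start Pilates Fusion → 1
11:45am start Kettlebell Fusion → 2
12pm end Pilates Fusion → 1
12pm start HIIT Intro → 2
12:15pm end Kettlebell Fusion → 1
12:30pm end HIIT Intro → 0
1:30pm start Pilates Flow → 1
2:45pm end Pilates Flow → 0
4pm start Stretch 30 → 1
4:45pm end Stretch 30 → 0
5:30pm start Core Fusion → 1
6:30pm end Core Fusion → 0
6:45pm start Cardio Blast → 1
7:30pm end Cardio Blast → 0
Peak is 2, at 7:30am (Cardio Power, Yoga Basics).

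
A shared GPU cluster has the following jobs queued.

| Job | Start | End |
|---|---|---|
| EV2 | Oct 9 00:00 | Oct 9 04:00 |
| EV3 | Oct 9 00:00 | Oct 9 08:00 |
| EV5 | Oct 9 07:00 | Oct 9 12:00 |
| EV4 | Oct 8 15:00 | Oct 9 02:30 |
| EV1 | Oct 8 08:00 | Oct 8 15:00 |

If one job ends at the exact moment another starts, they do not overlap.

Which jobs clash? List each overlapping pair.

EV2 & EV3, EV2 & EV4, EV3 & EV4, EV3 & EV5

Two intervals overlap when each starts before the other ends.
Sorted by start: EV1, EV4, EV2, EV3, EV5.
EV4 starts exactly when EV1 ends (back-to-back, no overlap), so nothing later overlaps EV1 either.
EV2 starts before EV4 ends → EV4 and EV2 overlap.
EV3 starts before EV4 ends → EV4 and EV3 overlap.
EV5 starts after EV4 ends.
EV3 starts before EV2 ends → EV2 and EV3 overlap.
EV5 starts after EV2 ends.
EV5 starts before EV3 ends → EV3 and EV5 overlap.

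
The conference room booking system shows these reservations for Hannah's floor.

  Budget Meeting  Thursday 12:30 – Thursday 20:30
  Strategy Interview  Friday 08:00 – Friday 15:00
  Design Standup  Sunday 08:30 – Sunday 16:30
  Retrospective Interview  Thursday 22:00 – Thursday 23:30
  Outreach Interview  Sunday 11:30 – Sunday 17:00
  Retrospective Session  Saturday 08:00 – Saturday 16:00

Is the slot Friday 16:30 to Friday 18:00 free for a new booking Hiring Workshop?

Budget Meeting: ends Thursday 20:30 at or before Hiring Workshop starts Friday 16:30 → clear.
Retrospective Interview: ends Thursday 23:30 at or before Hiring Workshop starts Friday 16:30 → clear.
Strategy Interview: ends Friday 15:00 at or before Hiring Workshop starts Friday 16:30 → clear.
Retrospective Session: starts Saturday 08:00 at or after Hiring Workshop ends Friday 18:00 → clear.
Design Standup: starts Sunday 08:30 at or after Hiring Workshop ends Friday 18:00 → clear.
Outreach Interview: starts Sunday 11:30 at or after Hiring Workshop ends Friday 18:00 → clear.

Yes — the slot is free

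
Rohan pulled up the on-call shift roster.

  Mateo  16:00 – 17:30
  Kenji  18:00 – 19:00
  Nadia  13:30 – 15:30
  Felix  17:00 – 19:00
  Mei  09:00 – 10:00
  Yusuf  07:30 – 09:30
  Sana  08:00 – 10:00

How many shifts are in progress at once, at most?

3

Walk through starts and ends in time order (an end at T is processed before a start at T):
07:30 start Yusuf → 1
08:00 start Sana → 2
09:00 start Mei → 3
09:30 end Yusuf → 2
10:00 end Mei → 1
10:00 end Sana → 0
13:30 start Nadia → 1
15:30 end Nadia → 0
16:00 start Mateo → 1
17:00 start Felix → 2
17:30 end Mateo → 1
18:00 start Kenji → 2
19:00 end Felix → 1
19:00 end Kenji → 0
Peak is 3, at 09:00 (Mei, Sana, Yusuf).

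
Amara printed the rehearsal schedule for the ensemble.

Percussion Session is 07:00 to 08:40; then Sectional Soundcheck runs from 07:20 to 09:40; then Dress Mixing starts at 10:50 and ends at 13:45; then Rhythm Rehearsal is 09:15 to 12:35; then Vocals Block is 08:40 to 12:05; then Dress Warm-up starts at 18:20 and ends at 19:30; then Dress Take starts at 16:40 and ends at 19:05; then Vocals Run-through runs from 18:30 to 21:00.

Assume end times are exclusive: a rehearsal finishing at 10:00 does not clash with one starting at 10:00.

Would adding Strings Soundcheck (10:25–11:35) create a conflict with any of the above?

Percussion Session: ends 08:40 at or before Strings Soundcheck starts 10:25 → clear.
Sectional Soundcheck: ends 09:40 at or before Strings Soundcheck starts 10:25 → clear.
Vocals Block: starts 08:40 before Strings Soundcheck ends 11:35, and ends 12:05 after Strings Soundcheck starts 10:25 → overlap.
Rhythm Rehearsal: starts 09:15 before Strings Soundcheck ends 11:35, and ends 12:35 after Strings Soundcheck starts 10:25 → overlap.
Dress Mixing: starts 10:50 before Strings Soundcheck ends 11:35, and ends 13:45 after Strings Soundcheck starts 10:25 → overlap.
Dress Take: starts 16:40 at or after Strings Soundcheck ends 11:35 → clear.
Dress Warm-up: starts 18:20 at or after Strings Soundcheck ends 11:35 → clear.
Vocals Run-through: starts 18:30 at or after Strings Soundcheck ends 11:35 → clear.
Strings Soundcheck overlaps Dress Mixing, Rhythm Rehearsal, Vocals Block.

Yes — it overlaps Dress Mixing, Rhythm Rehearsal, Vocals Block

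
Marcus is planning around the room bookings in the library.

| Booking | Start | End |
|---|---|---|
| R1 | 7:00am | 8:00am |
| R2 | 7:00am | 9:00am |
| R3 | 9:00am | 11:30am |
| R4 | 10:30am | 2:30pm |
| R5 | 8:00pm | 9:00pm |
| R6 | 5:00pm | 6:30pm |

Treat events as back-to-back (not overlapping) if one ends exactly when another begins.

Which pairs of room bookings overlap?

Sorted by start: R1, R2, R3, R4, R6, R5.
R2 starts before R1 ends → R1 and R2 overlap.
R3 starts after R1 ends, so nothing later overlaps R1 either.
R3 starts exactly when R2 ends (back-to-back, no overlap), so nothing later overlaps R2 either.
R4 starts before R3 ends → R3 and R4 overlap.
R6 starts after R3 ends, so nothing later overlaps R3 either.
R6 starts after R4 ends, so nothing later overlaps R4 either.
R5 starts after R6 ends.

R1 & R2, R3 & R4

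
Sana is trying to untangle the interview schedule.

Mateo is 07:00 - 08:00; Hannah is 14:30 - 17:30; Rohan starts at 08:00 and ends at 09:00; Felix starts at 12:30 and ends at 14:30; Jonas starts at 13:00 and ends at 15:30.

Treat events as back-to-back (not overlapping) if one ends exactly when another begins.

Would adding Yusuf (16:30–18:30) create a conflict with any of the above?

Yes — it overlaps Hannah

Mateo: ends 08:00 at or before Yusuf starts 16:30 → clear.
Rohan: ends 09:00 at or before Yusuf starts 16:30 → clear.
Felix: ends 14:30 at or before Yusuf starts 16:30 → clear.
Jonas: ends 15:30 at or before Yusuf starts 16:30 → clear.
Hannah: starts 14:30 before Yusuf ends 18:30, and ends 17:30 after Yusuf starts 16:30 → overlap.
Yusuf overlaps Hannah.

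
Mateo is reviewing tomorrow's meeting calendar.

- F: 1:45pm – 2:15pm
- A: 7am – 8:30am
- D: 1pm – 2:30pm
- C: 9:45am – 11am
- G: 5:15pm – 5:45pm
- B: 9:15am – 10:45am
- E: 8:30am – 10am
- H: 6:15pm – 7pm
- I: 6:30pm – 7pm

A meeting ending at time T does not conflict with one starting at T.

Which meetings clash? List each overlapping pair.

Two intervals overlap when each starts before the other ends.
Sorted by start: A, E, B, C, D, F, G, H, I.
E starts exactly when A ends (back-to-back, no overlap), so nothing later overlaps A either.
B starts before E ends → E and B overlap.
C starts before E ends → E and C overlap.
D starts after E ends, so nothing later overlaps E either.
C starts before B ends → B and C overlap.
D starts after B ends, so nothing later overlaps B either.
D starts after C ends, so nothing later overlaps C either.
F starts before D ends → D and F overlap.
G starts after D ends, so nothing later overlaps D either.
G starts after F ends, so nothing later overlaps F either.
H starts after G ends, so nothing later overlaps G either.
I starts before H ends → H and I overlap.

B & C, B & E, C & E, D & F, H & I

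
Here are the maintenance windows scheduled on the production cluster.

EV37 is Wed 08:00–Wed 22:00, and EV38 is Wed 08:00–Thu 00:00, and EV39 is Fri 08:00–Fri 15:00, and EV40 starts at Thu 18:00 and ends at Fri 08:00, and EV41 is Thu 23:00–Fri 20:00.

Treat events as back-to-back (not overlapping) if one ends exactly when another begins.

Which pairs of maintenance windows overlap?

Sorted by start: EV37, EV38, EV40, EV41, EV39.
EV38 starts before EV37 ends → EV37 and EV38 overlap.
EV40 starts after EV37 ends, so EV37 has no further overlaps.
EV40 starts after EV38 ends, so EV38 has no further overlaps.
EV41 starts before EV40 ends → EV40 and EV41 overlap.
EV39 starts exactly when EV40 ends (back-to-back, no overlap).
EV39 starts before EV41 ends → EV41 and EV39 overlap.

EV37 & EV38, EV39 & EV41, EV40 & EV41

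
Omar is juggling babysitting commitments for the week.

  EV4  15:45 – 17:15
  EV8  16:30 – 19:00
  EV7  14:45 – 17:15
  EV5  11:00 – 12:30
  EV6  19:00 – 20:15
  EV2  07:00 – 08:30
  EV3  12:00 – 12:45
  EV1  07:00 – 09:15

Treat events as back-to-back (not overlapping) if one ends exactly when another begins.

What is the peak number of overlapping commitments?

Sweep the timeline, counting +1 at each start and −1 at each end (ends before starts at a tie):
07:00 start EV1 → 1
07:00 start EV2 → 2
08:30 end EV2 → 1
09:15 end EV1 → 0
11:00 start EV5 → 1
12:00 start EV3 → 2
12:30 end EV5 → 1
12:45 end EV3 → 0
14:45 start EV7 → 1
15:45 start EV4 → 2
16:30 start EV8 → 3
17:15 end EV4 → 2
17:15 end EV7 → 1
19:00 end EV8 → 0
19:00 start EV6 → 1
20:15 end EV6 → 0
Peak is 3, at 16:30 (EV4, EV7, EV8).

3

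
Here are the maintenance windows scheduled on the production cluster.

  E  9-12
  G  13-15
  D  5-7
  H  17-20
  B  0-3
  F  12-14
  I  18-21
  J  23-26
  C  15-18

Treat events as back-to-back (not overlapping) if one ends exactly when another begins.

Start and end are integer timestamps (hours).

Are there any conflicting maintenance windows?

Yes

Sorted by start: B, D, E, F, G, C, H, I, J.
D starts after B ends, so B has no further overlaps.
E starts after D ends, so D has no further overlaps.
F starts exactly when E ends (back-to-back, no overlap), so E has no further overlaps.
G starts before F ends → F and G overlap.
That's a conflict, so the schedule is not conflict-free.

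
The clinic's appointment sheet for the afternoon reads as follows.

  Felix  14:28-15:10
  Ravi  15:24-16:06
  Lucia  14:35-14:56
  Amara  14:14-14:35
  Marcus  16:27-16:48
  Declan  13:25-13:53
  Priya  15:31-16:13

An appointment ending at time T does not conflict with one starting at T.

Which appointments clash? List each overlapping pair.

Check each pair: they overlap iff neither finishes before the other starts.
Sorted by start: Declan, Amara, Felix, Lucia, Ravi, Priya, Marcus.
Amara starts after Declan ends; Declan is clear from here.
Felix starts before Amara ends → Amara and Felix overlap.
Lucia starts exactly when Amara ends (back-to-back, no overlap); Amara is clear from here.
Lucia starts before Felix ends → Felix and Lucia overlap.
Ravi starts after Felix ends; Felix is clear from here.
Ravi starts after Lucia ends; Lucia is clear from here.
Priya starts before Ravi ends → Ravi and Priya overlap.
Marcus starts after Ravi ends.
Marcus starts after Priya ends.

Amara & Felix, Felix & Lucia, Priya & Ravi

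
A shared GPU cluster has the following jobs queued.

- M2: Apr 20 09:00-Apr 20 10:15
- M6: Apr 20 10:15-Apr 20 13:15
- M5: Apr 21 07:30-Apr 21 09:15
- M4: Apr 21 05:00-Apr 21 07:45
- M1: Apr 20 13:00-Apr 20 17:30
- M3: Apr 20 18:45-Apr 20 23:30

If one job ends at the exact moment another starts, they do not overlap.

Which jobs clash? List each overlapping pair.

Check each pair: they overlap iff neither finishes before the other starts.
Sorted by start: M2, M6, M1, M3, M4, M5.
M6 starts exactly when M2 ends (back-to-back, no overlap), so nothing later overlaps M2 either.
M1 starts before M6 ends → M6 and M1 overlap.
M3 starts after M6 ends, so nothing later overlaps M6 either.
M3 starts after M1 ends, so nothing later overlaps M1 either.
M4 starts after M3 ends, so nothing later overlaps M3 either.
M5 starts before M4 ends → M4 and M5 overlap.

M1 & M6, M4 & M5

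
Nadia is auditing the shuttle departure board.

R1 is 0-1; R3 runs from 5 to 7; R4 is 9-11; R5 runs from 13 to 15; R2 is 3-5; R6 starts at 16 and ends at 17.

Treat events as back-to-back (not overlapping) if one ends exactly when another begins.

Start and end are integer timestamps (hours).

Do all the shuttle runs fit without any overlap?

Yes

Two intervals overlap when each starts before the other ends.
Sorted by start: R1, R2, R3, R4, R5, R6.
R2 starts after R1 ends, so R1 has no further overlaps.
R3 starts exactly when R2 ends (back-to-back, no overlap), so R2 has no further overlaps.
R4 starts after R3 ends, so R3 has no further overlaps.
R5 starts after R4 ends, so R4 has no further overlaps.
R6 starts after R5 ends.
Every pair is clear; the schedule has no overlaps.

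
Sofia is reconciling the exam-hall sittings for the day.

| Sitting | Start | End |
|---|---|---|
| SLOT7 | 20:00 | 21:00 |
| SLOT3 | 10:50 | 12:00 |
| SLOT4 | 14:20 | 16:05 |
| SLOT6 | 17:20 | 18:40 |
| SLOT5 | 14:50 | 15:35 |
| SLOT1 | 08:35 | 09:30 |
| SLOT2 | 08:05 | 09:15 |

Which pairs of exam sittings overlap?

SLOT1 & SLOT2, SLOT4 & SLOT5

Check each pair: they overlap iff neither finishes before the other starts.
Sorted by start: SLOT2, SLOT1, SLOT3, SLOT4, SLOT5, SLOT6, SLOT7.
SLOT1 starts before SLOT2 ends → SLOT2 and SLOT1 overlap.
SLOT3 starts after SLOT2 ends; SLOT2 is clear from here.
SLOT3 starts after SLOT1 ends; SLOT1 is clear from here.
SLOT4 starts after SLOT3 ends; SLOT3 is clear from here.
SLOT5 starts before SLOT4 ends → SLOT4 and SLOT5 overlap.
SLOT6 starts after SLOT4 ends; SLOT4 is clear from here.
SLOT6 starts after SLOT5 ends; SLOT5 is clear from here.
SLOT7 starts after SLOT6 ends.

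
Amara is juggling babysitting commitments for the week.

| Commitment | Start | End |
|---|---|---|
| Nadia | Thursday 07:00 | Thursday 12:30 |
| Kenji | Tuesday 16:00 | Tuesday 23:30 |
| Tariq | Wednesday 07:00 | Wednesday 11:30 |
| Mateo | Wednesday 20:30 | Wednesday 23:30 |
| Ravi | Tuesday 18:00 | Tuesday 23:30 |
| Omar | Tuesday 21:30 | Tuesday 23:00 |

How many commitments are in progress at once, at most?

Walk through starts and ends in time order (an end at T is processed before a start at T):
Tuesday 16:00 start Kenji → 1
Tuesday 18:00 start Ravi → 2
Tuesday 21:30 start Omar → 3
Tuesday 23:00 end Omar → 2
Tuesday 23:30 end Kenji → 1
Tuesday 23:30 end Ravi → 0
Wednesday 07:00 start Tariq → 1
Wednesday 11:30 end Tariq → 0
Wednesday 20:30 start Mateo → 1
Wednesday 23:30 end Mateo → 0
Thursday 07:00 start Nadia → 1
Thursday 12:30 end Nadia → 0
Peak is 3, at Tuesday 21:30 (Kenji, Omar, Ravi).

3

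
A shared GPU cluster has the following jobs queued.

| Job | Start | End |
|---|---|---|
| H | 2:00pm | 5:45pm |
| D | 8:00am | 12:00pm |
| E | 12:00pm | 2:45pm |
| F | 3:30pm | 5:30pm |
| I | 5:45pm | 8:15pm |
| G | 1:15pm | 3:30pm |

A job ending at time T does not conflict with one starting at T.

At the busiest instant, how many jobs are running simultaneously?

3

Sweep the timeline, counting +1 at each start and −1 at each end (ends before starts at a tie):
8:00am start D → 1
12:00pm end D → 0
12:00pm start E → 1
1:15pm start G → 2
2:00pm start H → 3
2:45pm end E → 2
3:30pm end G → 1
3:30pm start F → 2
5:30pm end F → 1
5:45pm end H → 0
5:45pm start I → 1
8:15pm end I → 0
Peak is 3, at 2:00pm (E, G, H).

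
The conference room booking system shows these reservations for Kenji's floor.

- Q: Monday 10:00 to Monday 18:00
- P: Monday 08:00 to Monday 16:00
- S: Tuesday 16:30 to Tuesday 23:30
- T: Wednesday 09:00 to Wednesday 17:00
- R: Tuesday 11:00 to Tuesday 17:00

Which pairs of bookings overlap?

Check each pair: they overlap iff neither finishes before the other starts.
Sorted by start: P, Q, R, S, T.
Q starts before P ends → P and Q overlap.
R starts after P ends; P is clear from here.
R starts after Q ends; Q is clear from here.
S starts before R ends → R and S overlap.
T starts after R ends.
T starts after S ends.

P & Q, R & S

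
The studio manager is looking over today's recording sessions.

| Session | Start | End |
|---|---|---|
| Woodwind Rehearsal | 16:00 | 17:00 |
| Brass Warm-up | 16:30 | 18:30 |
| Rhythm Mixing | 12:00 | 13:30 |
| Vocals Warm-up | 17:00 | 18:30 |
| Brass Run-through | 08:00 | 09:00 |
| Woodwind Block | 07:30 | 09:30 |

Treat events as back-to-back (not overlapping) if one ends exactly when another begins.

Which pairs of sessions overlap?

Brass Run-through & Woodwind Block, Brass Warm-up & Vocals Warm-up, Brass Warm-up & Woodwind Rehearsal

Sorted by start: Woodwind Block, Brass Run-through, Rhythm Mixing, Woodwind Rehearsal, Brass Warm-up, Vocals Warm-up.
Brass Run-through starts before Woodwind Block ends → Woodwind Block and Brass Run-through overlap.
Rhythm Mixing starts after Woodwind Block ends, so nothing later overlaps Woodwind Block either.
Rhythm Mixing starts after Brass Run-through ends, so nothing later overlaps Brass Run-through either.
Woodwind Rehearsal starts after Rhythm Mixing ends, so nothing later overlaps Rhythm Mixing either.
Brass Warm-up starts before Woodwind Rehearsal ends → Woodwind Rehearsal and Brass Warm-up overlap.
Vocals Warm-up starts exactly when Woodwind Rehearsal ends (back-to-back, no overlap).
Vocals Warm-up starts before Brass Warm-up ends → Brass Warm-up and Vocals Warm-up overlap.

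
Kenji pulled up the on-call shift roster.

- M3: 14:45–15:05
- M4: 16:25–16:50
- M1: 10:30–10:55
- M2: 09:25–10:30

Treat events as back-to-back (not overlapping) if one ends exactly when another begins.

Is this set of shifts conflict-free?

Yes

Sorted by start: M2, M1, M3, M4.
M1 starts exactly when M2 ends (back-to-back, no overlap), so M2 has no further overlaps.
M3 starts after M1 ends, so M1 has no further overlaps.
M4 starts after M3 ends.
Every pair is clear; the schedule has no overlaps.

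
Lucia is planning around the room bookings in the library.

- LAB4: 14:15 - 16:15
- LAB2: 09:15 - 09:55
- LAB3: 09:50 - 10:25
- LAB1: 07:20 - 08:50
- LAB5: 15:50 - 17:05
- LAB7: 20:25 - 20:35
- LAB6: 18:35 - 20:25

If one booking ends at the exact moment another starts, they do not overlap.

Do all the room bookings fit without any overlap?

No

Sorted by start: LAB1, LAB2, LAB3, LAB4, LAB5, LAB6, LAB7.
LAB2 starts after LAB1 ends — done with LAB1.
LAB3 starts before LAB2 ends → LAB2 and LAB3 overlap.
That's a conflict, so the schedule is not conflict-free.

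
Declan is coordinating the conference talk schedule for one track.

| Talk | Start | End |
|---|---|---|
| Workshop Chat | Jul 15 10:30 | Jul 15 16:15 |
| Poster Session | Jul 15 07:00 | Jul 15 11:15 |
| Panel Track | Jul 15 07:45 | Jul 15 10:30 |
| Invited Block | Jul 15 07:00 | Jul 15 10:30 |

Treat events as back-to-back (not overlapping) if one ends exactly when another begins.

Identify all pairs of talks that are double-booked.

Two intervals overlap when each starts before the other ends.
Sorted by start: Invited Block, Poster Session, Panel Track, Workshop Chat.
Poster Session starts before Invited Block ends → Invited Block and Poster Session overlap.
Panel Track starts before Invited Block ends → Invited Block and Panel Track overlap.
Workshop Chat starts exactly when Invited Block ends (back-to-back, no overlap).
Panel Track starts before Poster Session ends → Poster Session and Panel Track overlap.
Workshop Chat starts before Poster Session ends → Poster Session and Workshop Chat overlap.
Workshop Chat starts exactly when Panel Track ends (back-to-back, no overlap).

Invited Block & Panel Track, Invited Block & Poster Session, Panel Track & Poster Session, Poster Session & Workshop Chat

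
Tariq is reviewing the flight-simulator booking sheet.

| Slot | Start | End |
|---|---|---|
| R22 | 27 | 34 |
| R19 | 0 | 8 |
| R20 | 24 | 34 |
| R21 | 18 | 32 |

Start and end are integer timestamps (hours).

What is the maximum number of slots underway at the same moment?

3

Sort all start/end points and keep a running count:
0 start R19 → 1
8 end R19 → 0
18 start R21 → 1
24 start R20 → 2
27 start R22 → 3
32 end R21 → 2
34 end R20 → 1
34 end R22 → 0
Peak is 3, at 27 (R20, R21, R22).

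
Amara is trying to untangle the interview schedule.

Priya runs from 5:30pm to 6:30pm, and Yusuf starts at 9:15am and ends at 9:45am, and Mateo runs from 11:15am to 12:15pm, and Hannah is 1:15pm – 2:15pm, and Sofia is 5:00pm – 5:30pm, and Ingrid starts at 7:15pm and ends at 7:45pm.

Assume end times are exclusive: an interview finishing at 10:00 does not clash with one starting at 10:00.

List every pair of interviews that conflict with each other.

no overlapping pairs

Two intervals overlap when each starts before the other ends.
Sorted by start: Yusuf, Mateo, Hannah, Sofia, Priya, Ingrid.
Mateo starts after Yusuf ends, so Yusuf has no further overlaps.
Hannah starts after Mateo ends, so Mateo has no further overlaps.
Sofia starts after Hannah ends, so Hannah has no further overlaps.
Priya starts exactly when Sofia ends (back-to-back, no overlap), so Sofia has no further overlaps.
Ingrid starts after Priya ends.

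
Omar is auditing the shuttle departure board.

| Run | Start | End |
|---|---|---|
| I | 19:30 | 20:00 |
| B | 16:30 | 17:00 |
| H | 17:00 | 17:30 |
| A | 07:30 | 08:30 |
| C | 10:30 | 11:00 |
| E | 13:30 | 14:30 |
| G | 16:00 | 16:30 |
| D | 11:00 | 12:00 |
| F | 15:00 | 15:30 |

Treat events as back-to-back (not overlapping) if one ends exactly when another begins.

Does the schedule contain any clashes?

Sorted by start: A, C, D, E, F, G, B, H, I.
C starts after A ends; A is clear from here.
D starts exactly when C ends (back-to-back, no overlap); C is clear from here.
E starts after D ends; D is clear from here.
F starts after E ends; E is clear from here.
G starts after F ends; F is clear from here.
B starts exactly when G ends (back-to-back, no overlap); G is clear from here.
H starts exactly when B ends (back-to-back, no overlap); B is clear from here.
I starts after H ends.
Every pair is clear; the schedule has no overlaps.

No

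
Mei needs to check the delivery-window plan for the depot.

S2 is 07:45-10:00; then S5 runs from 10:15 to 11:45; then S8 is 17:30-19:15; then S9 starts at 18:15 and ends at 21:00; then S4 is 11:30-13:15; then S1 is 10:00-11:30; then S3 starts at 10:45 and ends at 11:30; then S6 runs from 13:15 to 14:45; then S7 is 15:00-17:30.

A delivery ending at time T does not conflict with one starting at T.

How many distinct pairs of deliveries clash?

Sorted by start: S2, S1, S5, S3, S4, S6, S7, S8, S9.
S1 starts exactly when S2 ends (back-to-back, no overlap), so S2 has no further overlaps.
S5 starts before S1 ends → S1 and S5 overlap.
S3 starts before S1 ends → S1 and S3 overlap.
S4 starts exactly when S1 ends (back-to-back, no overlap), so S1 has no further overlaps.
S3 starts before S5 ends → S5 and S3 overlap.
S4 starts before S5 ends → S5 and S4 overlap.
S6 starts after S5 ends, so S5 has no further overlaps.
S4 starts exactly when S3 ends (back-to-back, no overlap), so S3 has no further overlaps.
S6 starts exactly when S4 ends (back-to-back, no overlap), so S4 has no further overlaps.
S7 starts after S6 ends, so S6 has no further overlaps.
S8 starts exactly when S7 ends (back-to-back, no overlap), so S7 has no further overlaps.
S9 starts before S8 ends → S8 and S9 overlap.
Overlapping pairs: S1 & S3, S1 & S5, S3 & S5, S4 & S5, S8 & S9 — 5 in total.

5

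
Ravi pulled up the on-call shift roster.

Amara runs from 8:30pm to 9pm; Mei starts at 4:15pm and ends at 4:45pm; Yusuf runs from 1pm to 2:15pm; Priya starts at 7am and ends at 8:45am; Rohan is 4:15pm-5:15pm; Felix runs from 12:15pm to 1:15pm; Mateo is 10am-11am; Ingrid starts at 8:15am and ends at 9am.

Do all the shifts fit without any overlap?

Sorted by start: Priya, Ingrid, Mateo, Felix, Yusuf, Mei, Rohan, Amara.
Ingrid starts before Priya ends → Priya and Ingrid overlap.
That's a conflict, so the schedule is not conflict-free.

No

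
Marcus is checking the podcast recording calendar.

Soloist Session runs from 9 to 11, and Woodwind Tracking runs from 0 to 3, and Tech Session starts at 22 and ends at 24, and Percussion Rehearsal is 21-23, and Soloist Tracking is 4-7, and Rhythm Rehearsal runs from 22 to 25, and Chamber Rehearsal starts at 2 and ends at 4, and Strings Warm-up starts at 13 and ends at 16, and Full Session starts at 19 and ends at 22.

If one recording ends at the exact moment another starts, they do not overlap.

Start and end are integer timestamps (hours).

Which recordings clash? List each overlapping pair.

Two intervals overlap when each starts before the other ends.
Sorted by start: Woodwind Tracking, Chamber Rehearsal, Soloist Tracking, Soloist Session, Strings Warm-up, Full Session, Percussion Rehearsal, Rhythm Rehearsal, Tech Session.
Chamber Rehearsal starts before Woodwind Tracking ends → Woodwind Tracking and Chamber Rehearsal overlap.
Soloist Tracking starts after Woodwind Tracking ends; Woodwind Tracking is clear from here.
Soloist Tracking starts exactly when Chamber Rehearsal ends (back-to-back, no overlap); Chamber Rehearsal is clear from here.
Soloist Session starts after Soloist Tracking ends; Soloist Tracking is clear from here.
Strings Warm-up starts after Soloist Session ends; Soloist Session is clear from here.
Full Session starts after Strings Warm-up ends; Strings Warm-up is clear from here.
Percussion Rehearsal starts before Full Session ends → Full Session and Percussion Rehearsal overlap.
Rhythm Rehearsal starts exactly when Full Session ends (back-to-back, no overlap); Full Session is clear from here.
Rhythm Rehearsal starts before Percussion Rehearsal ends → Percussion Rehearsal and Rhythm Rehearsal overlap.
Tech Session starts before Percussion Rehearsal ends → Percussion Rehearsal and Tech Session overlap.
Tech Session starts before Rhythm Rehearsal ends → Rhythm Rehearsal and Tech Session overlap.

Chamber Rehearsal & Woodwind Tracking, Full Session & Percussion Rehearsal, Percussion Rehearsal & Rhythm Rehearsal, Percussion Rehearsal & Tech Session, Rhythm Rehearsal & Tech Session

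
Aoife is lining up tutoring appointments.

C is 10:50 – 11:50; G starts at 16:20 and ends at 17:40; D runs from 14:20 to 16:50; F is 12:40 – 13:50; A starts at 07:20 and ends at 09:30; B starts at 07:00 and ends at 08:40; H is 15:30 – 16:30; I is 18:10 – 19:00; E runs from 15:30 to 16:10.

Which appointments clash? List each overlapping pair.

A & B, D & E, D & G, D & H, E & H, G & H

Sorted by start: B, A, C, F, D, E, H, G, I.
A starts before B ends → B and A overlap.
C starts after B ends, so B has no further overlaps.
C starts after A ends, so A has no further overlaps.
F starts after C ends, so C has no further overlaps.
D starts after F ends, so F has no further overlaps.
E starts before D ends → D and E overlap.
H starts before D ends → D and H overlap.
G starts before D ends → D and G overlap.
I starts after D ends.
H starts before E ends → E and H overlap.
G starts after E ends, so E has no further overlaps.
G starts before H ends → H and G overlap.
I starts after H ends.
I starts after G ends.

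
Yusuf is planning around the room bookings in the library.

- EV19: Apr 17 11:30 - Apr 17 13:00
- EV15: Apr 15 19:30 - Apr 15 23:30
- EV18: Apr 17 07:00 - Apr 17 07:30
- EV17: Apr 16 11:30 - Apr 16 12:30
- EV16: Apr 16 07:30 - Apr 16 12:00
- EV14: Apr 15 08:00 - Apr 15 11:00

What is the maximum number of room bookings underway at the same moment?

Sort all start/end points and keep a running count:
Apr 15 08:00 start EV14 → 1
Apr 15 11:00 end EV14 → 0
Apr 15 19:30 start EV15 → 1
Apr 15 23:30 end EV15 → 0
Apr 16 07:30 start EV16 → 1
Apr 16 11:30 start EV17 → 2
Apr 16 12:00 end EV16 → 1
Apr 16 12:30 end EV17 → 0
Apr 17 07:00 start EV18 → 1
Apr 17 07:30 end EV18 → 0
Apr 17 11:30 start EV19 → 1
Apr 17 13:00 end EV19 → 0
Peak is 2, at Apr 16 11:30 (EV16, EV17).

2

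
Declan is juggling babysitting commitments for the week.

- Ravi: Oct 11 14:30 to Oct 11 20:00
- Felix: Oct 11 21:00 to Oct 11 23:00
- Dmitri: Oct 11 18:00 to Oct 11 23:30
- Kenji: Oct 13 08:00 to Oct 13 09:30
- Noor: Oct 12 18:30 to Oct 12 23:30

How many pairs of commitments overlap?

2

Sorted by start: Ravi, Dmitri, Felix, Noor, Kenji.
Dmitri starts before Ravi ends → Ravi and Dmitri overlap.
Felix starts after Ravi ends, so nothing later overlaps Ravi either.
Felix starts before Dmitri ends → Dmitri and Felix overlap.
Noor starts after Dmitri ends, so nothing later overlaps Dmitri either.
Noor starts after Felix ends, so nothing later overlaps Felix either.
Kenji starts after Noor ends.
Overlapping pairs: Dmitri & Felix, Dmitri & Ravi — 2 in total.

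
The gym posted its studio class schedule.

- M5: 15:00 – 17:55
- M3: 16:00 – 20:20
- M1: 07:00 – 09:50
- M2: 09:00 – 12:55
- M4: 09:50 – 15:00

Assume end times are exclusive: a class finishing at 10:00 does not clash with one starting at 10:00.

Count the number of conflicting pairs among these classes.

3

Sorted by start: M1, M2, M4, M5, M3.
M2 starts before M1 ends → M1 and M2 overlap.
M4 starts exactly when M1 ends (back-to-back, no overlap), so M1 has no further overlaps.
M4 starts before M2 ends → M2 and M4 overlap.
M5 starts after M2 ends, so M2 has no further overlaps.
M5 starts exactly when M4 ends (back-to-back, no overlap), so M4 has no further overlaps.
M3 starts before M5 ends → M5 and M3 overlap.
Overlapping pairs: M1 & M2, M2 & M4, M3 & M5 — 3 in total.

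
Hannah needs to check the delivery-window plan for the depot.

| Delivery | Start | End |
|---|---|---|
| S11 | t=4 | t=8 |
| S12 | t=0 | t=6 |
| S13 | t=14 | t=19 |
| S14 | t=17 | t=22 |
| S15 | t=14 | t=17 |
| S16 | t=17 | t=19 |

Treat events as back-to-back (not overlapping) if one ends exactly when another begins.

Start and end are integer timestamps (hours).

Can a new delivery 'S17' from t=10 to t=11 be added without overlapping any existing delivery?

S12: ends t=6 at or before S17 starts t=10 → clear.
S11: ends t=8 at or before S17 starts t=10 → clear.
S13: starts t=14 at or after S17 ends t=11 → clear.
S15: starts t=14 at or after S17 ends t=11 → clear.
S14: starts t=17 at or after S17 ends t=11 → clear.
S16: starts t=17 at or after S17 ends t=11 → clear.

Yes — the slot is free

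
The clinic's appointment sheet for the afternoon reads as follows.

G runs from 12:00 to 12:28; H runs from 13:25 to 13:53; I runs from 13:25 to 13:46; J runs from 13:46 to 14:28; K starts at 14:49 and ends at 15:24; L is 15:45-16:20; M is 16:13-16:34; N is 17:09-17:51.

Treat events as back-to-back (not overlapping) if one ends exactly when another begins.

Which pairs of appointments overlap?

H & I, H & J, L & M

Sorted by start: G, H, I, J, K, L, M, N.
H starts after G ends — done with G.
I starts before H ends → H and I overlap.
J starts before H ends → H and J overlap.
K starts after H ends — done with H.
J starts exactly when I ends (back-to-back, no overlap) — done with I.
K starts after J ends — done with J.
L starts after K ends — done with K.
M starts before L ends → L and M overlap.
N starts after L ends.
N starts after M ends.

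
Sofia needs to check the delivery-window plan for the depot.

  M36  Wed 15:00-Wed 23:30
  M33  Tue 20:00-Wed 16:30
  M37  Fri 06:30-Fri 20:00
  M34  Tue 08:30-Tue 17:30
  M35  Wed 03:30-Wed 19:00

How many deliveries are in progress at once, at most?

Sweep the timeline, counting +1 at each start and −1 at each end (ends before starts at a tie):
Tue 08:30 start M34 → 1
Tue 17:30 end M34 → 0
Tue 20:00 start M33 → 1
Wed 03:30 start M35 → 2
Wed 15:00 start M36 → 3
Wed 16:30 end M33 → 2
Wed 19:00 end M35 → 1
Wed 23:30 end M36 → 0
Fri 06:30 start M37 → 1
Fri 20:00 end M37 → 0
Peak is 3, at Wed 15:00 (M33, M35, M36).

3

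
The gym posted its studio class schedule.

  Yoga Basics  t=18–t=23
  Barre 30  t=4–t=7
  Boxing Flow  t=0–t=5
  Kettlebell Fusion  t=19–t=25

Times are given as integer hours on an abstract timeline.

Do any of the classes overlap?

Check each pair: they overlap iff neither finishes before the other starts.
Sorted by start: Boxing Flow, Barre 30, Yoga Basics, Kettlebell Fusion.
Barre 30 starts before Boxing Flow ends → Boxing Flow and Barre 30 overlap.
That's a conflict, so the schedule is not conflict-free.

Yes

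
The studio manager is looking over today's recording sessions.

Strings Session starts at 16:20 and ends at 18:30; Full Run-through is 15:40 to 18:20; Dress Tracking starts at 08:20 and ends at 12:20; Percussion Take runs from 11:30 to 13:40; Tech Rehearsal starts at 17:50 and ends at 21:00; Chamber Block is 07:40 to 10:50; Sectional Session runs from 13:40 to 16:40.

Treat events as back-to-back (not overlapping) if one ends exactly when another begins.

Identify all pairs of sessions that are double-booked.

Chamber Block & Dress Tracking, Dress Tracking & Percussion Take, Full Run-through & Sectional Session, Full Run-through & Strings Session, Full Run-through & Tech Rehearsal, Sectional Session & Strings Session, Strings Session & Tech Rehearsal

Sorted by start: Chamber Block, Dress Tracking, Percussion Take, Sectional Session, Full Run-through, Strings Session, Tech Rehearsal.
Dress Tracking starts before Chamber Block ends → Chamber Block and Dress Tracking overlap.
Percussion Take starts after Chamber Block ends, so Chamber Block has no further overlaps.
Percussion Take starts before Dress Tracking ends → Dress Tracking and Percussion Take overlap.
Sectional Session starts after Dress Tracking ends, so Dress Tracking has no further overlaps.
Sectional Session starts exactly when Percussion Take ends (back-to-back, no overlap), so Percussion Take has no further overlaps.
Full Run-through starts before Sectional Session ends → Sectional Session and Full Run-through overlap.
Strings Session starts before Sectional Session ends → Sectional Session and Strings Session overlap.
Tech Rehearsal starts after Sectional Session ends.
Strings Session starts before Full Run-through ends → Full Run-through and Strings Session overlap.
Tech Rehearsal starts before Full Run-through ends → Full Run-through and Tech Rehearsal overlap.
Tech Rehearsal starts before Strings Session ends → Strings Session and Tech Rehearsal overlap.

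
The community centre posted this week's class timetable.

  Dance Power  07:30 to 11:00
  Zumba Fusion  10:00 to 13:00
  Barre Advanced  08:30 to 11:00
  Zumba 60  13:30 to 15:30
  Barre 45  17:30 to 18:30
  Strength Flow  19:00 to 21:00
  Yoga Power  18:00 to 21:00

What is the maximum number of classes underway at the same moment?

3

Sort all start/end points and keep a running count:
07:30 start Dance Power → 1
08:30 start Barre Advanced → 2
10:00 start Zumba Fusion → 3
11:00 end Barre Advanced → 2
11:00 end Dance Power → 1
13:00 end Zumba Fusion → 0
13:30 start Zumba 60 → 1
15:30 end Zumba 60 → 0
17:30 start Barre 45 → 1
18:00 start Yoga Power → 2
18:30 end Barre 45 → 1
19:00 start Strength Flow → 2
21:00 end Strength Flow → 1
21:00 end Yoga Power → 0
Peak is 3, at 10:00 (Barre Advanced, Dance Power, Zumba Fusion).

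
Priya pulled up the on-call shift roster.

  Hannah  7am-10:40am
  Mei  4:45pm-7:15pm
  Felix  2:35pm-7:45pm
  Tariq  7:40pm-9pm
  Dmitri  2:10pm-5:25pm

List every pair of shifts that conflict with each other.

Dmitri & Felix, Dmitri & Mei, Felix & Mei, Felix & Tariq

Two intervals overlap when each starts before the other ends.
Sorted by start: Hannah, Dmitri, Felix, Mei, Tariq.
Dmitri starts after Hannah ends, so nothing later overlaps Hannah either.
Felix starts before Dmitri ends → Dmitri and Felix overlap.
Mei starts before Dmitri ends → Dmitri and Mei overlap.
Tariq starts after Dmitri ends.
Mei starts before Felix ends → Felix and Mei overlap.
Tariq starts before Felix ends → Felix and Tariq overlap.
Tariq starts after Mei ends.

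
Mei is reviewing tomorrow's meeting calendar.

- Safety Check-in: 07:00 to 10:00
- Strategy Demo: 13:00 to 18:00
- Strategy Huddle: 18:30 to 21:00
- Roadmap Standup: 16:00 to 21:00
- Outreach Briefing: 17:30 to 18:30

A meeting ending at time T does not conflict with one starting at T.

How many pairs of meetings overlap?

4

Sorted by start: Safety Check-in, Strategy Demo, Roadmap Standup, Outreach Briefing, Strategy Huddle.
Strategy Demo starts after Safety Check-in ends — done with Safety Check-in.
Roadmap Standup starts before Strategy Demo ends → Strategy Demo and Roadmap Standup overlap.
Outreach Briefing starts before Strategy Demo ends → Strategy Demo and Outreach Briefing overlap.
Strategy Huddle starts after Strategy Demo ends.
Outreach Briefing starts before Roadmap Standup ends → Roadmap Standup and Outreach Briefing overlap.
Strategy Huddle starts before Roadmap Standup ends → Roadmap Standup and Strategy Huddle overlap.
Strategy Huddle starts exactly when Outreach Briefing ends (back-to-back, no overlap).
Overlapping pairs: Outreach Briefing & Roadmap Standup, Outreach Briefing & Strategy Demo, Roadmap Standup & Strategy Demo, Roadmap Standup & Strategy Huddle — 4 in total.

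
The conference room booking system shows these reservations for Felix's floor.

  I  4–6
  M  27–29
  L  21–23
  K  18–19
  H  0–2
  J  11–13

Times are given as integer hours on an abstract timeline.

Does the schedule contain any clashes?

No

Sorted by start: H, I, J, K, L, M.
I starts after H ends, so nothing later overlaps H either.
J starts after I ends, so nothing later overlaps I either.
K starts after J ends, so nothing later overlaps J either.
L starts after K ends, so nothing later overlaps K either.
M starts after L ends.
Every pair is clear; the schedule has no overlaps.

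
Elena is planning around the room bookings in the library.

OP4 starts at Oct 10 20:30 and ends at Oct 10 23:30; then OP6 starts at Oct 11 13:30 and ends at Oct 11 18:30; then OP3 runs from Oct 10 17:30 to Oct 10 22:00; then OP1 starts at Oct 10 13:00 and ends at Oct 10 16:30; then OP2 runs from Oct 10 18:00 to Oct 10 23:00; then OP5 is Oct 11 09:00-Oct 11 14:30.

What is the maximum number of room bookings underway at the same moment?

3

Walk through starts and ends in time order (an end at T is processed before a start at T):
Oct 10 13:00 start OP1 → 1
Oct 10 16:30 end OP1 → 0
Oct 10 17:30 start OP3 → 1
Oct 10 18:00 start OP2 → 2
Oct 10 20:30 start OP4 → 3
Oct 10 22:00 end OP3 → 2
Oct 10 23:00 end OP2 → 1
Oct 10 23:30 end OP4 → 0
Oct 11 09:00 start OP5 → 1
Oct 11 13:30 start OP6 → 2
Oct 11 14:30 end OP5 → 1
Oct 11 18:30 end OP6 → 0
Peak is 3, at Oct 10 20:30 (OP2, OP3, OP4).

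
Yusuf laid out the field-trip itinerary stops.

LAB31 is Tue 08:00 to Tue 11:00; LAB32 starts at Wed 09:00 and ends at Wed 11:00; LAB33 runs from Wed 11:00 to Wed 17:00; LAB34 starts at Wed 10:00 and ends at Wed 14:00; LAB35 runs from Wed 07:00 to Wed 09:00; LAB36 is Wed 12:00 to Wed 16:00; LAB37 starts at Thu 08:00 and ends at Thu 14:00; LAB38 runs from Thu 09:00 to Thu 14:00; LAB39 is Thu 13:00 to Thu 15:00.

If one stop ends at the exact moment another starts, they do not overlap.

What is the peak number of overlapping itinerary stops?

3

Sweep the timeline, counting +1 at each start and −1 at each end (ends before starts at a tie):
Tue 08:00 start LAB31 → 1
Tue 11:00 end LAB31 → 0
Wed 07:00 start LAB35 → 1
Wed 09:00 end LAB35 → 0
Wed 09:00 start LAB32 → 1
Wed 10:00 start LAB34 → 2
Wed 11:00 end LAB32 → 1
Wed 11:00 start LAB33 → 2
Wed 12:00 start LAB36 → 3
Wed 14:00 end LAB34 → 2
Wed 16:00 end LAB36 → 1
Wed 17:00 end LAB33 → 0
Thu 08:00 start LAB37 → 1
Thu 09:00 start LAB38 → 2
Thu 13:00 start LAB39 → 3
Thu 14:00 end LAB37 → 2
Thu 14:00 end LAB38 → 1
Thu 15:00 end LAB39 → 0
Peak is 3, at Wed 12:00 (LAB33, LAB34, LAB36).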